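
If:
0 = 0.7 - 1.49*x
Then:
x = 0.47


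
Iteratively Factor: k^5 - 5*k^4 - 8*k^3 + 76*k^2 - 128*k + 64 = (k - 1)*(k^4 - 4*k^3 - 12*k^2 + 64*k - 64) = (k - 2)*(k - 1)*(k^3 - 2*k^2 - 16*k + 32) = (k - 2)^2*(k - 1)*(k^2 - 16) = (k - 4)*(k - 2)^2*(k - 1)*(k + 4)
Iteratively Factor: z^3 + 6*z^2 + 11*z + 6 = (z + 2)*(z^2 + 4*z + 3) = (z + 1)*(z + 2)*(z + 3)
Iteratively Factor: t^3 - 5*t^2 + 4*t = (t - 1)*(t^2 - 4*t) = t*(t - 1)*(t - 4)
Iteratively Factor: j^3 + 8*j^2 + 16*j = (j + 4)*(j^2 + 4*j) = j*(j + 4)*(j + 4)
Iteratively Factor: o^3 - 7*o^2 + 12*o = (o - 4)*(o^2 - 3*o) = (o - 4)*(o - 3)*(o)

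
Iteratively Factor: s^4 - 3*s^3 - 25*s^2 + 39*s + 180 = (s - 5)*(s^3 + 2*s^2 - 15*s - 36) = (s - 5)*(s - 4)*(s^2 + 6*s + 9) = (s - 5)*(s - 4)*(s + 3)*(s + 3)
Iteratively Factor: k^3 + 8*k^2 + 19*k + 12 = (k + 3)*(k^2 + 5*k + 4) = (k + 1)*(k + 3)*(k + 4)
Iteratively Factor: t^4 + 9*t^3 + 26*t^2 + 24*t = (t + 2)*(t^3 + 7*t^2 + 12*t) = t*(t + 2)*(t^2 + 7*t + 12) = t*(t + 2)*(t + 3)*(t + 4)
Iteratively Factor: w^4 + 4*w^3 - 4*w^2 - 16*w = (w - 2)*(w^3 + 6*w^2 + 8*w) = (w - 2)*(w + 2)*(w^2 + 4*w) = (w - 2)*(w + 2)*(w + 4)*(w)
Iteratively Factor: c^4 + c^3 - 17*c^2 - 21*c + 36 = (c + 3)*(c^3 - 2*c^2 - 11*c + 12) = (c - 4)*(c + 3)*(c^2 + 2*c - 3) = (c - 4)*(c + 3)^2*(c - 1)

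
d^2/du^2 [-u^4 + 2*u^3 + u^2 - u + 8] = -12*u^2 + 12*u + 2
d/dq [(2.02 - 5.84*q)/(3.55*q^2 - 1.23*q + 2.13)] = (20.732*q^2 - 14.342*q - 9.9546)/(12.6025*q^4 - 8.733*q^3 + 16.6359*q^2 - 5.2398*q + 4.5369)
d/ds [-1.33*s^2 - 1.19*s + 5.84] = -2.66*s - 1.19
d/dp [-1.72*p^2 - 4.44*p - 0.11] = -3.44*p - 4.44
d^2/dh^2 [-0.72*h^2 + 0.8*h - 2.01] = -1.44000000000000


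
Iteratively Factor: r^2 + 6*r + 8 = (r + 4)*(r + 2)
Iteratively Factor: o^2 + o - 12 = (o - 3)*(o + 4)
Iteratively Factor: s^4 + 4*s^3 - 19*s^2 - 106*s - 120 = (s + 2)*(s^3 + 2*s^2 - 23*s - 60) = (s - 5)*(s + 2)*(s^2 + 7*s + 12) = (s - 5)*(s + 2)*(s + 4)*(s + 3)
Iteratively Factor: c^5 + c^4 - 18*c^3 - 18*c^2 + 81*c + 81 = (c + 3)*(c^4 - 2*c^3 - 12*c^2 + 18*c + 27) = (c - 3)*(c + 3)*(c^3 + c^2 - 9*c - 9) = (c - 3)^2*(c + 3)*(c^2 + 4*c + 3) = (c - 3)^2*(c + 1)*(c + 3)*(c + 3)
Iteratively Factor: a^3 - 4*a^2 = (a)*(a^2 - 4*a) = a*(a - 4)*(a)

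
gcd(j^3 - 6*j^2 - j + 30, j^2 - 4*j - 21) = 1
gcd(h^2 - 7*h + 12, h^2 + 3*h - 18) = h - 3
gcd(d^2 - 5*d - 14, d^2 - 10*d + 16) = 1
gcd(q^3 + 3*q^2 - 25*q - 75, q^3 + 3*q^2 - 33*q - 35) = q - 5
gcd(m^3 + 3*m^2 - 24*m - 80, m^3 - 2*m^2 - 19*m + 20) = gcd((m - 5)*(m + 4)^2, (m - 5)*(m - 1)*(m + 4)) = m^2 - m - 20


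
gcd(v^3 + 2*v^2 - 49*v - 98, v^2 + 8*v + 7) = v + 7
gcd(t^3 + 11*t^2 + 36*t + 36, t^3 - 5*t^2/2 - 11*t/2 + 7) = t + 2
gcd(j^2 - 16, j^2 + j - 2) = 1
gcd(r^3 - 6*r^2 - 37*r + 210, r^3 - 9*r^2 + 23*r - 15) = r - 5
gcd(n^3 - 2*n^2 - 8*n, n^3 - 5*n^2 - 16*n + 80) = n - 4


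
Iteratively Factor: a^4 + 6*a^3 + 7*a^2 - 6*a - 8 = (a + 4)*(a^3 + 2*a^2 - a - 2) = (a + 1)*(a + 4)*(a^2 + a - 2) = (a + 1)*(a + 2)*(a + 4)*(a - 1)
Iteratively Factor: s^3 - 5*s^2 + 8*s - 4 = (s - 2)*(s^2 - 3*s + 2) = (s - 2)^2*(s - 1)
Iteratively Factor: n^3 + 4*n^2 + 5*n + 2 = (n + 2)*(n^2 + 2*n + 1) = (n + 1)*(n + 2)*(n + 1)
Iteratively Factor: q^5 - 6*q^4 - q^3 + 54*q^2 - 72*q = (q)*(q^4 - 6*q^3 - q^2 + 54*q - 72) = q*(q - 4)*(q^3 - 2*q^2 - 9*q + 18) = q*(q - 4)*(q + 3)*(q^2 - 5*q + 6) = q*(q - 4)*(q - 3)*(q + 3)*(q - 2)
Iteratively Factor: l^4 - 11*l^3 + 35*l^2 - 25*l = (l - 5)*(l^3 - 6*l^2 + 5*l) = (l - 5)*(l - 1)*(l^2 - 5*l) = (l - 5)^2*(l - 1)*(l)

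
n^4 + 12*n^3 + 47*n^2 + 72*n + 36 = (n + 1)*(n + 2)*(n + 3)*(n + 6)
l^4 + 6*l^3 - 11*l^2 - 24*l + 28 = (l - 2)*(l - 1)*(l + 2)*(l + 7)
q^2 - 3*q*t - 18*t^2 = (q - 6*t)*(q + 3*t)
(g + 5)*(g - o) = g^2 - g*o + 5*g - 5*o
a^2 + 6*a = a*(a + 6)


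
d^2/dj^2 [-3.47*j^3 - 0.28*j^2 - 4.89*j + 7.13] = -20.82*j - 0.56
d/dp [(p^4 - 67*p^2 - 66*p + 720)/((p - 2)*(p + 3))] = (2*p^5 + 3*p^4 - 24*p^3 - p^2 - 636*p - 324)/(p^4 + 2*p^3 - 11*p^2 - 12*p + 36)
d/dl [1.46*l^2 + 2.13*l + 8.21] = 2.92*l + 2.13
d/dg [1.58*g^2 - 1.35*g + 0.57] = 3.16*g - 1.35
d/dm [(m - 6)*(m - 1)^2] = (m - 1)*(3*m - 13)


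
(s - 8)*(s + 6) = s^2 - 2*s - 48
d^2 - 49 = (d - 7)*(d + 7)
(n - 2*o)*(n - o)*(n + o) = n^3 - 2*n^2*o - n*o^2 + 2*o^3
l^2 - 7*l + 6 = (l - 6)*(l - 1)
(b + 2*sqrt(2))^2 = b^2 + 4*sqrt(2)*b + 8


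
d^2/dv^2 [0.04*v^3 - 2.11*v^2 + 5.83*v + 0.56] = 0.24*v - 4.22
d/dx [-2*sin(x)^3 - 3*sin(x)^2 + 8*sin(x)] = 2*(-3*sin(x)^2 - 3*sin(x) + 4)*cos(x)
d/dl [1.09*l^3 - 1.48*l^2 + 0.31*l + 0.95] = 3.27*l^2 - 2.96*l + 0.31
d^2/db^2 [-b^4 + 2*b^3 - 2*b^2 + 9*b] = -12*b^2 + 12*b - 4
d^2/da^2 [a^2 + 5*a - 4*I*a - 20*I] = 2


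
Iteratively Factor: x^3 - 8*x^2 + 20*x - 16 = (x - 2)*(x^2 - 6*x + 8) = (x - 2)^2*(x - 4)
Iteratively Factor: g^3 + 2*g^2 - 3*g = (g + 3)*(g^2 - g) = (g - 1)*(g + 3)*(g)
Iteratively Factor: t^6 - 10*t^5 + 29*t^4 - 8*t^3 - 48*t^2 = (t - 4)*(t^5 - 6*t^4 + 5*t^3 + 12*t^2) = (t - 4)*(t + 1)*(t^4 - 7*t^3 + 12*t^2) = t*(t - 4)*(t + 1)*(t^3 - 7*t^2 + 12*t) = t^2*(t - 4)*(t + 1)*(t^2 - 7*t + 12) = t^2*(t - 4)^2*(t + 1)*(t - 3)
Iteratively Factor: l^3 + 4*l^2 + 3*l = (l)*(l^2 + 4*l + 3) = l*(l + 1)*(l + 3)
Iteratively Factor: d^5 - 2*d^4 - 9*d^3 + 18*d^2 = (d - 3)*(d^4 + d^3 - 6*d^2) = d*(d - 3)*(d^3 + d^2 - 6*d) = d*(d - 3)*(d - 2)*(d^2 + 3*d) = d*(d - 3)*(d - 2)*(d + 3)*(d)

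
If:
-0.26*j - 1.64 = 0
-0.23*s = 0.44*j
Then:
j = -6.31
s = 12.07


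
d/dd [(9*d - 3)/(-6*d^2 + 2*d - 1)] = 3*(18*d^2 - 12*d - 1)/(36*d^4 - 24*d^3 + 16*d^2 - 4*d + 1)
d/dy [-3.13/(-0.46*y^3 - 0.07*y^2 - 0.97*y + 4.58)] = (-4.3194*y^2 - 0.4382*y - 3.0361)/(0.46*y^3 + 0.07*y^2 + 0.97*y - 4.58)^2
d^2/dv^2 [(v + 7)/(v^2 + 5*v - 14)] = 2/(v^3 - 6*v^2 + 12*v - 8)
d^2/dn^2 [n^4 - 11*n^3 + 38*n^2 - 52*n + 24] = 12*n^2 - 66*n + 76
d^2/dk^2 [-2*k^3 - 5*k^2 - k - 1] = -12*k - 10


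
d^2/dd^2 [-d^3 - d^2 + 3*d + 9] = -6*d - 2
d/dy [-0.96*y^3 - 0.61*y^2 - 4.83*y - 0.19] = -2.88*y^2 - 1.22*y - 4.83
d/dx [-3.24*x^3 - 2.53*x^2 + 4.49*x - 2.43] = -9.72*x^2 - 5.06*x + 4.49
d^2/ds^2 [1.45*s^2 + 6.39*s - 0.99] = 2.90000000000000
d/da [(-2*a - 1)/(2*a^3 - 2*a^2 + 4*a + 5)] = 2*(4*a^3 + a^2 - 2*a - 3)/(4*a^6 - 8*a^5 + 20*a^4 + 4*a^3 - 4*a^2 + 40*a + 25)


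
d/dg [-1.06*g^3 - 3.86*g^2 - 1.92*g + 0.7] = -3.18*g^2 - 7.72*g - 1.92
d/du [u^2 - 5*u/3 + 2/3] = 2*u - 5/3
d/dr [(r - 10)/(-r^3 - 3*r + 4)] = (-r^3 - 3*r + 3*(r - 10)*(r^2 + 1) + 4)/(r^3 + 3*r - 4)^2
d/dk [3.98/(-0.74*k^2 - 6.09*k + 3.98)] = (5.8904*k + 24.2382)/(0.74*k^2 + 6.09*k - 3.98)^2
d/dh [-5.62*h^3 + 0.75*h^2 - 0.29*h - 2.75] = -16.86*h^2 + 1.5*h - 0.29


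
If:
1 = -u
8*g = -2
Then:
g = -1/4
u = -1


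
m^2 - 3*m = m*(m - 3)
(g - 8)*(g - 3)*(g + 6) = g^3 - 5*g^2 - 42*g + 144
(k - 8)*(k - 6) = k^2 - 14*k + 48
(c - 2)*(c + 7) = c^2 + 5*c - 14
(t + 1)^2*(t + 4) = t^3 + 6*t^2 + 9*t + 4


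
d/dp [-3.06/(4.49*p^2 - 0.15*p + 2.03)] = (27.4788*p - 0.459)/(4.49*p^2 - 0.15*p + 2.03)^2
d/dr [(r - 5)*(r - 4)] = 2*r - 9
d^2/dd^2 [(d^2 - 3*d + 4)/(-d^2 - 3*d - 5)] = 2*(6*d^3 + 3*d^2 - 81*d - 86)/(d^6 + 9*d^5 + 42*d^4 + 117*d^3 + 210*d^2 + 225*d + 125)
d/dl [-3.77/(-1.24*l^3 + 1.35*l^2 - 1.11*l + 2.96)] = (-14.0244*l^2 + 10.179*l - 4.1847)/(1.24*l^3 - 1.35*l^2 + 1.11*l - 2.96)^2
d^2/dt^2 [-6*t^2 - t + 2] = -12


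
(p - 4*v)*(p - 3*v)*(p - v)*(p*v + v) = p^4*v - 8*p^3*v^2 + p^3*v + 19*p^2*v^3 - 8*p^2*v^2 - 12*p*v^4 + 19*p*v^3 - 12*v^4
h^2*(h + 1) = h^3 + h^2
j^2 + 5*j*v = j*(j + 5*v)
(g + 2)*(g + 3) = g^2 + 5*g + 6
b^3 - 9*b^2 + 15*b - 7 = (b - 7)*(b - 1)^2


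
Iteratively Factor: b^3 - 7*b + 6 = (b + 3)*(b^2 - 3*b + 2) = (b - 1)*(b + 3)*(b - 2)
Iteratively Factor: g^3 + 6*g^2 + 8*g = (g + 2)*(g^2 + 4*g) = g*(g + 2)*(g + 4)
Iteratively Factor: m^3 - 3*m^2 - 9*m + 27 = (m - 3)*(m^2 - 9) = (m - 3)*(m + 3)*(m - 3)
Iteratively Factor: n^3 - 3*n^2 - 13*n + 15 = (n + 3)*(n^2 - 6*n + 5) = (n - 5)*(n + 3)*(n - 1)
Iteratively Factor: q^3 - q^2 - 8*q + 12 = (q - 2)*(q^2 + q - 6) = (q - 2)*(q + 3)*(q - 2)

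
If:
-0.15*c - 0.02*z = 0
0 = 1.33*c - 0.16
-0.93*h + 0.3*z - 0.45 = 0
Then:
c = 0.12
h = -0.77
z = -0.90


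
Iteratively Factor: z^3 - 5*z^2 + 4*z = (z - 4)*(z^2 - z) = (z - 4)*(z - 1)*(z)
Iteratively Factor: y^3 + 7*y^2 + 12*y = (y)*(y^2 + 7*y + 12) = y*(y + 4)*(y + 3)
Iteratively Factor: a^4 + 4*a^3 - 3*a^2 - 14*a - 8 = (a - 2)*(a^3 + 6*a^2 + 9*a + 4) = (a - 2)*(a + 1)*(a^2 + 5*a + 4) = (a - 2)*(a + 1)^2*(a + 4)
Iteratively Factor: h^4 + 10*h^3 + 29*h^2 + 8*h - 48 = (h + 4)*(h^3 + 6*h^2 + 5*h - 12) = (h + 4)^2*(h^2 + 2*h - 3) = (h + 3)*(h + 4)^2*(h - 1)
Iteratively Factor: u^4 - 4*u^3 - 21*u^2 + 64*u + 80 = (u - 5)*(u^3 + u^2 - 16*u - 16) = (u - 5)*(u + 4)*(u^2 - 3*u - 4) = (u - 5)*(u + 1)*(u + 4)*(u - 4)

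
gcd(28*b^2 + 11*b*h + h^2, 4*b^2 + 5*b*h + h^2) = 4*b + h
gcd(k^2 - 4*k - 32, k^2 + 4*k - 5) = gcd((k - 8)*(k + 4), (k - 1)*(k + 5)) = 1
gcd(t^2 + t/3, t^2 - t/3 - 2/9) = t + 1/3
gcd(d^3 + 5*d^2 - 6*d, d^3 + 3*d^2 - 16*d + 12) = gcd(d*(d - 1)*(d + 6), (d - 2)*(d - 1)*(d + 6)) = d^2 + 5*d - 6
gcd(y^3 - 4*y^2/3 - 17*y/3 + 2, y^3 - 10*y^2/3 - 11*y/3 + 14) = y^2 - y - 6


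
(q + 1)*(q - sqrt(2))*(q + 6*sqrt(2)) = q^3 + q^2 + 5*sqrt(2)*q^2 - 12*q + 5*sqrt(2)*q - 12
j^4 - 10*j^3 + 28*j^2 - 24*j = j*(j - 6)*(j - 2)^2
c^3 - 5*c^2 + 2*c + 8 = (c - 4)*(c - 2)*(c + 1)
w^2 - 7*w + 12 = (w - 4)*(w - 3)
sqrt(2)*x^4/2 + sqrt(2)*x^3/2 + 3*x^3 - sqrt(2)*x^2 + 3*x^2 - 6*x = x*(x - 1)*(x + 3*sqrt(2))*(sqrt(2)*x/2 + sqrt(2))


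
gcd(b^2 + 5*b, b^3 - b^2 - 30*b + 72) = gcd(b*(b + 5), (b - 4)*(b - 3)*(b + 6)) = 1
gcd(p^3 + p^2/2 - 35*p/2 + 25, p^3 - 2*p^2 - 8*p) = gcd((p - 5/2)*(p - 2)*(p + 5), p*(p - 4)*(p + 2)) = 1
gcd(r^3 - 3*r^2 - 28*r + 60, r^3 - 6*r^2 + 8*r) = r - 2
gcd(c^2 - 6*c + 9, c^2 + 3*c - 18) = c - 3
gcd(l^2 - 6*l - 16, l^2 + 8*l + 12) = l + 2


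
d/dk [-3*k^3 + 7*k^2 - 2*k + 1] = -9*k^2 + 14*k - 2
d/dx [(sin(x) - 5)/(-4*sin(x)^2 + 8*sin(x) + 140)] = (sin(x)^2 - 10*sin(x) + 45)*cos(x)/(4*(sin(x) - 7)^2*(sin(x) + 5)^2)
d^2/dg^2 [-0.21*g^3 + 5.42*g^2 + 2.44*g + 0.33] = 10.84 - 1.26*g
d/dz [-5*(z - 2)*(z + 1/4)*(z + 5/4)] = -15*z^2 + 5*z + 215/16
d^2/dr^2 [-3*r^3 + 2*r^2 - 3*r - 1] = 4 - 18*r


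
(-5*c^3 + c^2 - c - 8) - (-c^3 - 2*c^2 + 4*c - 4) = -4*c^3 + 3*c^2 - 5*c - 4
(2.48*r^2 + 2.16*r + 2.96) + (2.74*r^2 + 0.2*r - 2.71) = 5.22*r^2 + 2.36*r + 0.25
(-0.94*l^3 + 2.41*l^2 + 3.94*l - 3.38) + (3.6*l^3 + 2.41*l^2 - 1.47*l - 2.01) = 2.66*l^3 + 4.82*l^2 + 2.47*l - 5.39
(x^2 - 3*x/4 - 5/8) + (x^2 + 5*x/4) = 2*x^2 + x/2 - 5/8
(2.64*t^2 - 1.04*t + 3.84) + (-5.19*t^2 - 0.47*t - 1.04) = -2.55*t^2 - 1.51*t + 2.8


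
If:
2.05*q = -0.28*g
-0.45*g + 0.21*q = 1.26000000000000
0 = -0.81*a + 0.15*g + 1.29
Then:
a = 1.11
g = -2.63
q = 0.36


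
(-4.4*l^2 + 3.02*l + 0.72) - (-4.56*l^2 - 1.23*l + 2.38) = 0.159999999999999*l^2 + 4.25*l - 1.66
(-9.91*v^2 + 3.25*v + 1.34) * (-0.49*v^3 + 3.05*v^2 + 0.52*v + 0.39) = 4.8559*v^5 - 31.818*v^4 + 4.1027*v^3 + 1.9121*v^2 + 1.9643*v + 0.5226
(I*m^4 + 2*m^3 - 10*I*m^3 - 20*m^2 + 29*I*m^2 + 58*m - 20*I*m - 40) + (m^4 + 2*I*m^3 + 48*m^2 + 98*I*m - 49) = m^4 + I*m^4 + 2*m^3 - 8*I*m^3 + 28*m^2 + 29*I*m^2 + 58*m + 78*I*m - 89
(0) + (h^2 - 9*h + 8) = h^2 - 9*h + 8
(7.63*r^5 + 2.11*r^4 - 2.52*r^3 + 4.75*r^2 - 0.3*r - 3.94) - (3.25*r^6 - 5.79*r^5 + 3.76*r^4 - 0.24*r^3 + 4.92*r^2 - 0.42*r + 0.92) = -3.25*r^6 + 13.42*r^5 - 1.65*r^4 - 2.28*r^3 - 0.17*r^2 + 0.12*r - 4.86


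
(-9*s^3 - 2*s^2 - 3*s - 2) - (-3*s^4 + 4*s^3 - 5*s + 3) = 3*s^4 - 13*s^3 - 2*s^2 + 2*s - 5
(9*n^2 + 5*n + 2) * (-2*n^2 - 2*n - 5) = -18*n^4 - 28*n^3 - 59*n^2 - 29*n - 10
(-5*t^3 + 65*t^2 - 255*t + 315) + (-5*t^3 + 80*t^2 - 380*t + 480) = -10*t^3 + 145*t^2 - 635*t + 795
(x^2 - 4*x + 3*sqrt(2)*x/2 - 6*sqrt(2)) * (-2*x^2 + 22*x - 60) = -2*x^4 - 3*sqrt(2)*x^3 + 30*x^3 - 148*x^2 + 45*sqrt(2)*x^2 - 222*sqrt(2)*x + 240*x + 360*sqrt(2)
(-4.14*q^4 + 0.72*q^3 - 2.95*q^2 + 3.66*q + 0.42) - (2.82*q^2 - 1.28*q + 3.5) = -4.14*q^4 + 0.72*q^3 - 5.77*q^2 + 4.94*q - 3.08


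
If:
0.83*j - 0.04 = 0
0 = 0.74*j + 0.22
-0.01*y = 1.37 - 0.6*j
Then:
No Solution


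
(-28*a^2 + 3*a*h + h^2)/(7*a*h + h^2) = (-4*a + h)/h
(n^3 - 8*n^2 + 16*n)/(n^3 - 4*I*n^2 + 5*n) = (n^2 - 8*n + 16)/(n^2 - 4*I*n + 5)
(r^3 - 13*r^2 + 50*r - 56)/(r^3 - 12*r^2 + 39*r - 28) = (r - 2)/(r - 1)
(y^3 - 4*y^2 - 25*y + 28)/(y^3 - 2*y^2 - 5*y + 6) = (y^2 - 3*y - 28)/(y^2 - y - 6)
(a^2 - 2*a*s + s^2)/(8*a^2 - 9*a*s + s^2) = (-a + s)/(-8*a + s)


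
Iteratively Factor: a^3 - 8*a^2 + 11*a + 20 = (a + 1)*(a^2 - 9*a + 20) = (a - 5)*(a + 1)*(a - 4)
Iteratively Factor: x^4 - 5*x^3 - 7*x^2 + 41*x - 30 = (x - 2)*(x^3 - 3*x^2 - 13*x + 15) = (x - 5)*(x - 2)*(x^2 + 2*x - 3) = (x - 5)*(x - 2)*(x - 1)*(x + 3)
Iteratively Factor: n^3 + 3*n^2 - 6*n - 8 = (n - 2)*(n^2 + 5*n + 4) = (n - 2)*(n + 4)*(n + 1)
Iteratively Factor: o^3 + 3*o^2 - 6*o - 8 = (o + 4)*(o^2 - o - 2) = (o - 2)*(o + 4)*(o + 1)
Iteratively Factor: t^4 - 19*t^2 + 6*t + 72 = (t - 3)*(t^3 + 3*t^2 - 10*t - 24) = (t - 3)*(t + 4)*(t^2 - t - 6) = (t - 3)^2*(t + 4)*(t + 2)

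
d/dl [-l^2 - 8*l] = -2*l - 8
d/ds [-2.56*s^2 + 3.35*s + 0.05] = 3.35 - 5.12*s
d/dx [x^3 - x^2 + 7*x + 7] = 3*x^2 - 2*x + 7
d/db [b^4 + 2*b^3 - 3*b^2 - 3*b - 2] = 4*b^3 + 6*b^2 - 6*b - 3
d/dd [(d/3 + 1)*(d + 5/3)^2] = (3*d + 5)*(9*d + 23)/27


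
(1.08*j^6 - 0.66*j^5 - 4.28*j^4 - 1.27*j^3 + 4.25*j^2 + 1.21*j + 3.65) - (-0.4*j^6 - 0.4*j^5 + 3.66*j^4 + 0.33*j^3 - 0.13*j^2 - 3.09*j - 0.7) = 1.48*j^6 - 0.26*j^5 - 7.94*j^4 - 1.6*j^3 + 4.38*j^2 + 4.3*j + 4.35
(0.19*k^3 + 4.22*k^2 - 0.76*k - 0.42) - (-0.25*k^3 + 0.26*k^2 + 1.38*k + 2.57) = 0.44*k^3 + 3.96*k^2 - 2.14*k - 2.99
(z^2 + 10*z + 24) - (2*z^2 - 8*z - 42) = -z^2 + 18*z + 66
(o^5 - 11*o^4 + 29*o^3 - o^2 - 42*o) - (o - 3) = o^5 - 11*o^4 + 29*o^3 - o^2 - 43*o + 3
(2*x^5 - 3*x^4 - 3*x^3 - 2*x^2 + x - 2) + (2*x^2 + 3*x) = 2*x^5 - 3*x^4 - 3*x^3 + 4*x - 2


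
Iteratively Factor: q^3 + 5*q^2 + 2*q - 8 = (q + 2)*(q^2 + 3*q - 4) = (q + 2)*(q + 4)*(q - 1)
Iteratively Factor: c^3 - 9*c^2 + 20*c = (c)*(c^2 - 9*c + 20) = c*(c - 4)*(c - 5)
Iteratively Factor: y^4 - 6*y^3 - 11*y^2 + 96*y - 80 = (y + 4)*(y^3 - 10*y^2 + 29*y - 20) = (y - 4)*(y + 4)*(y^2 - 6*y + 5) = (y - 5)*(y - 4)*(y + 4)*(y - 1)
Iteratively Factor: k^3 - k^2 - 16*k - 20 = (k + 2)*(k^2 - 3*k - 10) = (k - 5)*(k + 2)*(k + 2)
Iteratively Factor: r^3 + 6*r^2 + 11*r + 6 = (r + 3)*(r^2 + 3*r + 2) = (r + 2)*(r + 3)*(r + 1)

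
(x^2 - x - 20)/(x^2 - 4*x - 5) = (x + 4)/(x + 1)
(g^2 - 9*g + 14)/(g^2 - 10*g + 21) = (g - 2)/(g - 3)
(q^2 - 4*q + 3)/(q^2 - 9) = (q - 1)/(q + 3)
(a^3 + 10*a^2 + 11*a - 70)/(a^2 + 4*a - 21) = (a^2 + 3*a - 10)/(a - 3)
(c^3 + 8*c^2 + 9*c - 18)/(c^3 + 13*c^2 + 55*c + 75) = (c^2 + 5*c - 6)/(c^2 + 10*c + 25)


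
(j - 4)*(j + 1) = j^2 - 3*j - 4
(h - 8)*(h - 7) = h^2 - 15*h + 56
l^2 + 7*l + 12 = (l + 3)*(l + 4)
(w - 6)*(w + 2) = w^2 - 4*w - 12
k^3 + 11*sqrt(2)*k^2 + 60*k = k*(k + 5*sqrt(2))*(k + 6*sqrt(2))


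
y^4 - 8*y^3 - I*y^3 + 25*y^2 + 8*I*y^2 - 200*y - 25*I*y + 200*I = (y - 8)*(y - 5*I)*(y - I)*(y + 5*I)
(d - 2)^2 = d^2 - 4*d + 4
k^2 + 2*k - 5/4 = (k - 1/2)*(k + 5/2)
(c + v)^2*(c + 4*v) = c^3 + 6*c^2*v + 9*c*v^2 + 4*v^3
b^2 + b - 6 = (b - 2)*(b + 3)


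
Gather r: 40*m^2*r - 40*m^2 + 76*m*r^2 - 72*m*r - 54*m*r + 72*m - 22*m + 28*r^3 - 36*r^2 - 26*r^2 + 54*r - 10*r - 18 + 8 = -40*m^2 + 50*m + 28*r^3 + r^2*(76*m - 62) + r*(40*m^2 - 126*m + 44) - 10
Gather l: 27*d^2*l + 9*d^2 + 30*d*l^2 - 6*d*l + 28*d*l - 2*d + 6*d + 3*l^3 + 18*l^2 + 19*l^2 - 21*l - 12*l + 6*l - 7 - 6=9*d^2 + 4*d + 3*l^3 + l^2*(30*d + 37) + l*(27*d^2 + 22*d - 27) - 13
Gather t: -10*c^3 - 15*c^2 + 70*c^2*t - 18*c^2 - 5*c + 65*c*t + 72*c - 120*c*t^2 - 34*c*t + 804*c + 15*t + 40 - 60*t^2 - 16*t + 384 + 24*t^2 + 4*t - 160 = -10*c^3 - 33*c^2 + 871*c + t^2*(-120*c - 36) + t*(70*c^2 + 31*c + 3) + 264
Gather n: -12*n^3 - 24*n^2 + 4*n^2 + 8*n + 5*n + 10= -12*n^3 - 20*n^2 + 13*n + 10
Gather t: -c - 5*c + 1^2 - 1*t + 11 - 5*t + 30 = -6*c - 6*t + 42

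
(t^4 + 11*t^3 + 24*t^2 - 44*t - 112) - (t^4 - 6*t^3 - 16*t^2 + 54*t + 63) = 17*t^3 + 40*t^2 - 98*t - 175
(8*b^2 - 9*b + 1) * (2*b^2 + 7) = 16*b^4 - 18*b^3 + 58*b^2 - 63*b + 7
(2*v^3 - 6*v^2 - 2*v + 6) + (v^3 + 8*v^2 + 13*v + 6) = 3*v^3 + 2*v^2 + 11*v + 12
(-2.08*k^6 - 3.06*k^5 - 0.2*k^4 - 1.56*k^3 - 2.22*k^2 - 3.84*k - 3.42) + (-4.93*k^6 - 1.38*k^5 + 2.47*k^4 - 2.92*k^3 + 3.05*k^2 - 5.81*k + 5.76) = -7.01*k^6 - 4.44*k^5 + 2.27*k^4 - 4.48*k^3 + 0.83*k^2 - 9.65*k + 2.34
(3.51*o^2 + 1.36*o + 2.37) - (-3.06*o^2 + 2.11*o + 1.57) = 6.57*o^2 - 0.75*o + 0.8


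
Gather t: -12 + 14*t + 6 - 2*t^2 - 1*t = -2*t^2 + 13*t - 6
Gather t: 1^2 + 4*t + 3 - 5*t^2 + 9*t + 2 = -5*t^2 + 13*t + 6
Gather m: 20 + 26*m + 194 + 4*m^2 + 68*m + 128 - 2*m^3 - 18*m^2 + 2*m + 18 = -2*m^3 - 14*m^2 + 96*m + 360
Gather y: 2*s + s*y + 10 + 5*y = 2*s + y*(s + 5) + 10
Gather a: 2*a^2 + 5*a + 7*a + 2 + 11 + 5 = 2*a^2 + 12*a + 18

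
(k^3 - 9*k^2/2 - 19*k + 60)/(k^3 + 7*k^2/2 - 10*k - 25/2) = (k^2 - 2*k - 24)/(k^2 + 6*k + 5)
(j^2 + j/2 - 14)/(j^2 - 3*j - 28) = (j - 7/2)/(j - 7)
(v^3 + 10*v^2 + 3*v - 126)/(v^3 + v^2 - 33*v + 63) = (v + 6)/(v - 3)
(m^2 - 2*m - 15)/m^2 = 1 - 2/m - 15/m^2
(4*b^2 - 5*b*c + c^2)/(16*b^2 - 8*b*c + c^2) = (b - c)/(4*b - c)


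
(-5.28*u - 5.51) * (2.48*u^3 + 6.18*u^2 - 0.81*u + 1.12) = -13.0944*u^4 - 46.2952*u^3 - 29.775*u^2 - 1.4505*u - 6.1712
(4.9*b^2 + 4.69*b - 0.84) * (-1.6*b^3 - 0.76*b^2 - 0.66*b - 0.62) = -7.84*b^5 - 11.228*b^4 - 5.4544*b^3 - 5.495*b^2 - 2.3534*b + 0.5208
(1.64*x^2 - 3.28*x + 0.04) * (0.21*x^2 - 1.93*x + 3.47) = 0.3444*x^4 - 3.854*x^3 + 12.0296*x^2 - 11.4588*x + 0.1388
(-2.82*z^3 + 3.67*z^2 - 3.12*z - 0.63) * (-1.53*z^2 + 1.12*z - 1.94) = 4.3146*z^5 - 8.7735*z^4 + 14.3548*z^3 - 9.6503*z^2 + 5.3472*z + 1.2222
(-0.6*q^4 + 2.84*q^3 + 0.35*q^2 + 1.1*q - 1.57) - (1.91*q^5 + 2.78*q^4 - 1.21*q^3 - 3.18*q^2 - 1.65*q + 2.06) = -1.91*q^5 - 3.38*q^4 + 4.05*q^3 + 3.53*q^2 + 2.75*q - 3.63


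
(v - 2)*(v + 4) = v^2 + 2*v - 8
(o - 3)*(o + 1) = o^2 - 2*o - 3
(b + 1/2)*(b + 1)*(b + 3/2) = b^3 + 3*b^2 + 11*b/4 + 3/4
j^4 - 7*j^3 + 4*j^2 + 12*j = j*(j - 6)*(j - 2)*(j + 1)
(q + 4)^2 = q^2 + 8*q + 16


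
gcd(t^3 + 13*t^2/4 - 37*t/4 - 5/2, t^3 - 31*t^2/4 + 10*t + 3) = t^2 - 7*t/4 - 1/2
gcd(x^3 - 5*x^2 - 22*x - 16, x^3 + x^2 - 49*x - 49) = x + 1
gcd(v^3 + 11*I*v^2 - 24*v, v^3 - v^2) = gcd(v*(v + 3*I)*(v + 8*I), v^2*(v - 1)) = v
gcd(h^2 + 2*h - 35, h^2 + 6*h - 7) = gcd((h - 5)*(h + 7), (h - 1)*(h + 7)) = h + 7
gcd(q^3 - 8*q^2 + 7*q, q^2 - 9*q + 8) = q - 1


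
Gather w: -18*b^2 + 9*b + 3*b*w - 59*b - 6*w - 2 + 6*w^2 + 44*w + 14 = -18*b^2 - 50*b + 6*w^2 + w*(3*b + 38) + 12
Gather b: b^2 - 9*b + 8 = b^2 - 9*b + 8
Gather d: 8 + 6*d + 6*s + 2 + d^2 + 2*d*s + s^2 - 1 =d^2 + d*(2*s + 6) + s^2 + 6*s + 9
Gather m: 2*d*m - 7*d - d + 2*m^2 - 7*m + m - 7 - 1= -8*d + 2*m^2 + m*(2*d - 6) - 8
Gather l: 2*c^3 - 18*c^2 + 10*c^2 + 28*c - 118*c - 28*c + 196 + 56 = 2*c^3 - 8*c^2 - 118*c + 252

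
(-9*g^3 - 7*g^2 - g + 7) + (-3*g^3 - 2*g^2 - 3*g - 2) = -12*g^3 - 9*g^2 - 4*g + 5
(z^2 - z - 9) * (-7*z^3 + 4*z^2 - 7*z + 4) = -7*z^5 + 11*z^4 + 52*z^3 - 25*z^2 + 59*z - 36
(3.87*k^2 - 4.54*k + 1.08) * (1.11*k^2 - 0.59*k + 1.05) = 4.2957*k^4 - 7.3227*k^3 + 7.9409*k^2 - 5.4042*k + 1.134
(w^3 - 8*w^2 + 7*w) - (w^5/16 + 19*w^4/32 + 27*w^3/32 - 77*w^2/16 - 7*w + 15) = -w^5/16 - 19*w^4/32 + 5*w^3/32 - 51*w^2/16 + 14*w - 15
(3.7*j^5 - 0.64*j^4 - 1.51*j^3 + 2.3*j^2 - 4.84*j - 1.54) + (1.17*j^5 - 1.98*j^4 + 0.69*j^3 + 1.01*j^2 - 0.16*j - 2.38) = 4.87*j^5 - 2.62*j^4 - 0.82*j^3 + 3.31*j^2 - 5.0*j - 3.92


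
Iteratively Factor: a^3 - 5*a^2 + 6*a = (a)*(a^2 - 5*a + 6) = a*(a - 2)*(a - 3)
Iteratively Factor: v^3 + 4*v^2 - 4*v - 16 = (v - 2)*(v^2 + 6*v + 8) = (v - 2)*(v + 2)*(v + 4)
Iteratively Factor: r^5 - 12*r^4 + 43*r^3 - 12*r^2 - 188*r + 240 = (r + 2)*(r^4 - 14*r^3 + 71*r^2 - 154*r + 120) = (r - 5)*(r + 2)*(r^3 - 9*r^2 + 26*r - 24) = (r - 5)*(r - 3)*(r + 2)*(r^2 - 6*r + 8) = (r - 5)*(r - 4)*(r - 3)*(r + 2)*(r - 2)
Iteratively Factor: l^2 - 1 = (l - 1)*(l + 1)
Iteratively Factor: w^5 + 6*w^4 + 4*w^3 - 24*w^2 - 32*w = (w)*(w^4 + 6*w^3 + 4*w^2 - 24*w - 32) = w*(w + 2)*(w^3 + 4*w^2 - 4*w - 16) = w*(w - 2)*(w + 2)*(w^2 + 6*w + 8) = w*(w - 2)*(w + 2)^2*(w + 4)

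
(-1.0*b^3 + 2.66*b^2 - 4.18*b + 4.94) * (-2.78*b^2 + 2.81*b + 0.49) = 2.78*b^5 - 10.2048*b^4 + 18.605*b^3 - 24.1756*b^2 + 11.8332*b + 2.4206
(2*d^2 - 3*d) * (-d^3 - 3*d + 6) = -2*d^5 + 3*d^4 - 6*d^3 + 21*d^2 - 18*d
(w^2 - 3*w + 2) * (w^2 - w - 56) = w^4 - 4*w^3 - 51*w^2 + 166*w - 112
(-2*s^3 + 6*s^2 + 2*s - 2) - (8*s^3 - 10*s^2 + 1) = -10*s^3 + 16*s^2 + 2*s - 3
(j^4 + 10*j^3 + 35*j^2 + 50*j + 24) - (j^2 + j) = j^4 + 10*j^3 + 34*j^2 + 49*j + 24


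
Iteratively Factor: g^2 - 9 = (g - 3)*(g + 3)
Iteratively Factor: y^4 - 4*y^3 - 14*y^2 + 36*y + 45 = (y + 1)*(y^3 - 5*y^2 - 9*y + 45) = (y - 5)*(y + 1)*(y^2 - 9) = (y - 5)*(y + 1)*(y + 3)*(y - 3)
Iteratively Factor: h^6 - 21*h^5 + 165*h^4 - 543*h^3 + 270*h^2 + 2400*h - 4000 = (h - 5)*(h^5 - 16*h^4 + 85*h^3 - 118*h^2 - 320*h + 800) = (h - 5)^2*(h^4 - 11*h^3 + 30*h^2 + 32*h - 160) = (h - 5)^2*(h - 4)*(h^3 - 7*h^2 + 2*h + 40) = (h - 5)^2*(h - 4)*(h + 2)*(h^2 - 9*h + 20) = (h - 5)^3*(h - 4)*(h + 2)*(h - 4)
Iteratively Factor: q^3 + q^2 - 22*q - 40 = (q + 4)*(q^2 - 3*q - 10) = (q - 5)*(q + 4)*(q + 2)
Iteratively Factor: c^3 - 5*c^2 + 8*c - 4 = (c - 1)*(c^2 - 4*c + 4) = (c - 2)*(c - 1)*(c - 2)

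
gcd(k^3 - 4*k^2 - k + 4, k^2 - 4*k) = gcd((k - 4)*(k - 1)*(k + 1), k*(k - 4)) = k - 4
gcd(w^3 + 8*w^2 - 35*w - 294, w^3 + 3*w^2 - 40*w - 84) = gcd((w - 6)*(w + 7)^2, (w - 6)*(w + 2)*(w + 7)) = w^2 + w - 42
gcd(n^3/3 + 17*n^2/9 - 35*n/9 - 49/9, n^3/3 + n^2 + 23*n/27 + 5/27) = n + 1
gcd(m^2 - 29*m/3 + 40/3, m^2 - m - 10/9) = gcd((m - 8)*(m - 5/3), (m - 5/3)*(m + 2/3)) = m - 5/3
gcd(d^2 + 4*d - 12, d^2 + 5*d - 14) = d - 2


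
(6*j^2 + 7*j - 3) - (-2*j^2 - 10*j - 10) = 8*j^2 + 17*j + 7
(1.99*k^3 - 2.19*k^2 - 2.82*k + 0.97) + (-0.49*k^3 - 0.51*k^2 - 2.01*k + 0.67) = 1.5*k^3 - 2.7*k^2 - 4.83*k + 1.64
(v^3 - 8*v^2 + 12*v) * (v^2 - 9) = v^5 - 8*v^4 + 3*v^3 + 72*v^2 - 108*v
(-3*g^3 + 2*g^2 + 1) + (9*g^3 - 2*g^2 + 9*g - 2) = 6*g^3 + 9*g - 1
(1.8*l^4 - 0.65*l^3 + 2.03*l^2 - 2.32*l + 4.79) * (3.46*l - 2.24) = 6.228*l^5 - 6.281*l^4 + 8.4798*l^3 - 12.5744*l^2 + 21.7702*l - 10.7296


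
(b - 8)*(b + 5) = b^2 - 3*b - 40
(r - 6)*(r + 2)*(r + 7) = r^3 + 3*r^2 - 40*r - 84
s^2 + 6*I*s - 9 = (s + 3*I)^2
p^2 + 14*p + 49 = (p + 7)^2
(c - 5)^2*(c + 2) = c^3 - 8*c^2 + 5*c + 50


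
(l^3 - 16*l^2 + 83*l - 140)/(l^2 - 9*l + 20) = l - 7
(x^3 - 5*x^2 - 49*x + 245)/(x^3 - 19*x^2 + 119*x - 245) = (x + 7)/(x - 7)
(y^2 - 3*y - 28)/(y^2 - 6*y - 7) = (y + 4)/(y + 1)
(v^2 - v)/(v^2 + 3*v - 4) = v/(v + 4)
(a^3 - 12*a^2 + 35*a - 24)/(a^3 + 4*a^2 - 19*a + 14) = (a^2 - 11*a + 24)/(a^2 + 5*a - 14)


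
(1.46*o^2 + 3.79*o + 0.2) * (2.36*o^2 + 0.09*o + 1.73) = 3.4456*o^4 + 9.0758*o^3 + 3.3389*o^2 + 6.5747*o + 0.346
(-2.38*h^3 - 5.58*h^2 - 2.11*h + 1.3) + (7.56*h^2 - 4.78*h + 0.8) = -2.38*h^3 + 1.98*h^2 - 6.89*h + 2.1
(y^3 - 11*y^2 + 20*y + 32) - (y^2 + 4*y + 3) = y^3 - 12*y^2 + 16*y + 29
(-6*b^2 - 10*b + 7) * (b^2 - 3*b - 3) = -6*b^4 + 8*b^3 + 55*b^2 + 9*b - 21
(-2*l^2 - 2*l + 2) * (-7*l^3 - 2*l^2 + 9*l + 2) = 14*l^5 + 18*l^4 - 28*l^3 - 26*l^2 + 14*l + 4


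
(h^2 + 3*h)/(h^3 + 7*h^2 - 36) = h/(h^2 + 4*h - 12)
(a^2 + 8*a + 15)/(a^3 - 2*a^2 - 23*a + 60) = (a + 3)/(a^2 - 7*a + 12)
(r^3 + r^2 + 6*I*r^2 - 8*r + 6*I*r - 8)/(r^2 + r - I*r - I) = (r^2 + 6*I*r - 8)/(r - I)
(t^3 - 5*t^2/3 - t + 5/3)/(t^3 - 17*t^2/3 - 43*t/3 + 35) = (t^2 - 1)/(t^2 - 4*t - 21)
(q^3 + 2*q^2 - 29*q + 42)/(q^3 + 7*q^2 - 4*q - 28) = (q - 3)/(q + 2)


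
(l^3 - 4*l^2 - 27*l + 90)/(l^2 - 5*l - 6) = (l^2 + 2*l - 15)/(l + 1)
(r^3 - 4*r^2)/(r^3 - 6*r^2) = (r - 4)/(r - 6)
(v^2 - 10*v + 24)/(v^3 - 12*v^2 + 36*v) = (v - 4)/(v*(v - 6))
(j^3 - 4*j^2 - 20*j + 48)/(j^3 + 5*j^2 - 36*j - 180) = (j^2 + 2*j - 8)/(j^2 + 11*j + 30)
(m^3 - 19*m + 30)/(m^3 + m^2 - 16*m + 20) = (m - 3)/(m - 2)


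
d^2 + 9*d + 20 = (d + 4)*(d + 5)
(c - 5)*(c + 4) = c^2 - c - 20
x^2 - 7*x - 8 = (x - 8)*(x + 1)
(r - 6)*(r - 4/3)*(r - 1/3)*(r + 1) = r^4 - 20*r^3/3 + 25*r^2/9 + 70*r/9 - 8/3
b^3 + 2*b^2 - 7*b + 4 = (b - 1)^2*(b + 4)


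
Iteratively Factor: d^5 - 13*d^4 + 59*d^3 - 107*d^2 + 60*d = (d - 3)*(d^4 - 10*d^3 + 29*d^2 - 20*d) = (d - 5)*(d - 3)*(d^3 - 5*d^2 + 4*d) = d*(d - 5)*(d - 3)*(d^2 - 5*d + 4) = d*(d - 5)*(d - 4)*(d - 3)*(d - 1)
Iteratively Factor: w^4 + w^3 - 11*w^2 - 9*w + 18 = (w - 1)*(w^3 + 2*w^2 - 9*w - 18) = (w - 1)*(w + 2)*(w^2 - 9) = (w - 3)*(w - 1)*(w + 2)*(w + 3)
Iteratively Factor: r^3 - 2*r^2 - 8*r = (r - 4)*(r^2 + 2*r) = (r - 4)*(r + 2)*(r)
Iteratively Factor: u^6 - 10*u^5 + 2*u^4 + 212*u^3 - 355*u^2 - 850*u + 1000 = (u - 1)*(u^5 - 9*u^4 - 7*u^3 + 205*u^2 - 150*u - 1000) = (u - 5)*(u - 1)*(u^4 - 4*u^3 - 27*u^2 + 70*u + 200) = (u - 5)*(u - 1)*(u + 4)*(u^3 - 8*u^2 + 5*u + 50) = (u - 5)^2*(u - 1)*(u + 4)*(u^2 - 3*u - 10) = (u - 5)^3*(u - 1)*(u + 4)*(u + 2)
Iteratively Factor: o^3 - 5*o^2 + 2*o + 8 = (o - 2)*(o^2 - 3*o - 4) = (o - 2)*(o + 1)*(o - 4)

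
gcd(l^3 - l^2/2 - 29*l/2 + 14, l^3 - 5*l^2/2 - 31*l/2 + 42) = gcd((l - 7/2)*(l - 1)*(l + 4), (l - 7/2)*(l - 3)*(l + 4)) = l^2 + l/2 - 14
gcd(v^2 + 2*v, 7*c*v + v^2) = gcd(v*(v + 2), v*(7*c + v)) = v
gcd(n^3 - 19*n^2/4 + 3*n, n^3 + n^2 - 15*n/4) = n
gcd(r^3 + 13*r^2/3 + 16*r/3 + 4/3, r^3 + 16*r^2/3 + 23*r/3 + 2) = r^2 + 7*r/3 + 2/3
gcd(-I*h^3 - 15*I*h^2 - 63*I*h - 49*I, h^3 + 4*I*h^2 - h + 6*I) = 1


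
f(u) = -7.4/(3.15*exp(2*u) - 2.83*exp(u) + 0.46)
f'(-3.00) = -8.67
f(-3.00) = -22.64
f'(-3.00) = -8.67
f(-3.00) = -22.64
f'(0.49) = 5.02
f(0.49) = -1.75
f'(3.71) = 0.00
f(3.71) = -0.00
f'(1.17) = 0.72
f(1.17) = -0.31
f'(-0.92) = -33.55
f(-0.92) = 44.17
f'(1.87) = 0.14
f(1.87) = -0.06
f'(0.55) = 4.12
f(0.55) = -1.47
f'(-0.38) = 1576296.90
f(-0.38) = 3396.77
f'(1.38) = 0.43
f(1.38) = -0.19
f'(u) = -7.4*(-6.3*exp(2*u) + 2.83*exp(u))/(3.15*exp(2*u) - 2.83*exp(u) + 0.46)^2 = (46.62*exp(u) - 20.942)*exp(u)/(3.15*exp(2*u) - 2.83*exp(u) + 0.46)^2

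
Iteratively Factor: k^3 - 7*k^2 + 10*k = (k - 2)*(k^2 - 5*k) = k*(k - 2)*(k - 5)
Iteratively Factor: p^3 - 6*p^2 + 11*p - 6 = (p - 1)*(p^2 - 5*p + 6) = (p - 3)*(p - 1)*(p - 2)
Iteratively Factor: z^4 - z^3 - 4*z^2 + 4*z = (z - 2)*(z^3 + z^2 - 2*z) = (z - 2)*(z + 2)*(z^2 - z) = z*(z - 2)*(z + 2)*(z - 1)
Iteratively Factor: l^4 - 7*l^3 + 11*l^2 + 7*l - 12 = (l - 3)*(l^3 - 4*l^2 - l + 4) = (l - 3)*(l + 1)*(l^2 - 5*l + 4) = (l - 3)*(l - 1)*(l + 1)*(l - 4)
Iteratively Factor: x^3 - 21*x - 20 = (x + 4)*(x^2 - 4*x - 5) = (x - 5)*(x + 4)*(x + 1)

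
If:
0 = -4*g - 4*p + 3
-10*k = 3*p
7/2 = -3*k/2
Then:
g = -253/36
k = -7/3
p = 70/9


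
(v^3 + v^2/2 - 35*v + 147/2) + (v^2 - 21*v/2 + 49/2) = v^3 + 3*v^2/2 - 91*v/2 + 98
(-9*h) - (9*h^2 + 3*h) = -9*h^2 - 12*h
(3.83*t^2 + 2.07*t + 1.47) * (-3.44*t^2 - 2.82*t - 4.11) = -13.1752*t^4 - 17.9214*t^3 - 26.6355*t^2 - 12.6531*t - 6.0417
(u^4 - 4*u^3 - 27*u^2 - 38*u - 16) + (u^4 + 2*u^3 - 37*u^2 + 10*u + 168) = 2*u^4 - 2*u^3 - 64*u^2 - 28*u + 152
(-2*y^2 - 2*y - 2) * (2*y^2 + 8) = -4*y^4 - 4*y^3 - 20*y^2 - 16*y - 16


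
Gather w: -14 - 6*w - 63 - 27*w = -33*w - 77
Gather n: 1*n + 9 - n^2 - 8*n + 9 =-n^2 - 7*n + 18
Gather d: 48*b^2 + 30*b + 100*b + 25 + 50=48*b^2 + 130*b + 75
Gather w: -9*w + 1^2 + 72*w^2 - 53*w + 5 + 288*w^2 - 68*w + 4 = 360*w^2 - 130*w + 10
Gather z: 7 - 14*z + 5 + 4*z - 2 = 10 - 10*z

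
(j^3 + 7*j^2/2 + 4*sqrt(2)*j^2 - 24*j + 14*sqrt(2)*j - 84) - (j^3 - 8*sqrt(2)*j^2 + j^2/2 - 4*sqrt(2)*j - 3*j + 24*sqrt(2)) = 3*j^2 + 12*sqrt(2)*j^2 - 21*j + 18*sqrt(2)*j - 84 - 24*sqrt(2)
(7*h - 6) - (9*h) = -2*h - 6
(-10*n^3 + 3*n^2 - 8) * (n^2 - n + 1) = -10*n^5 + 13*n^4 - 13*n^3 - 5*n^2 + 8*n - 8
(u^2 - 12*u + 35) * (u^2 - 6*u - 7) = u^4 - 18*u^3 + 100*u^2 - 126*u - 245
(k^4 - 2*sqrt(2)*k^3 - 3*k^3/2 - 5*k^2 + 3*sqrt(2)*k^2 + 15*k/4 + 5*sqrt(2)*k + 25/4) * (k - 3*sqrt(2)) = k^5 - 5*sqrt(2)*k^4 - 3*k^4/2 + 7*k^3 + 15*sqrt(2)*k^3/2 - 57*k^2/4 + 20*sqrt(2)*k^2 - 95*k/4 - 45*sqrt(2)*k/4 - 75*sqrt(2)/4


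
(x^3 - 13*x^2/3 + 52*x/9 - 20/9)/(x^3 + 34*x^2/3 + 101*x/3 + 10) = (9*x^3 - 39*x^2 + 52*x - 20)/(3*(3*x^3 + 34*x^2 + 101*x + 30))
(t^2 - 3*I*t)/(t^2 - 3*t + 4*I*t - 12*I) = t*(t - 3*I)/(t^2 + t*(-3 + 4*I) - 12*I)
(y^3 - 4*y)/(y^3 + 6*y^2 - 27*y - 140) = y*(y^2 - 4)/(y^3 + 6*y^2 - 27*y - 140)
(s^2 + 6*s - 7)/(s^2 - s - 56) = (s - 1)/(s - 8)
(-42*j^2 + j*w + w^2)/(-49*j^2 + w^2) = (-6*j + w)/(-7*j + w)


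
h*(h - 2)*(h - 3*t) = h^3 - 3*h^2*t - 2*h^2 + 6*h*t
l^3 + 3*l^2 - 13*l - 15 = (l - 3)*(l + 1)*(l + 5)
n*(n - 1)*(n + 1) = n^3 - n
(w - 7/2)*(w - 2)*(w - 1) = w^3 - 13*w^2/2 + 25*w/2 - 7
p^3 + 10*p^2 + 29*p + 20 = (p + 1)*(p + 4)*(p + 5)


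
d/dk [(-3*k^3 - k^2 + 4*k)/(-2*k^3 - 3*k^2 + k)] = (7*k^2 + 10*k + 11)/(4*k^4 + 12*k^3 + 5*k^2 - 6*k + 1)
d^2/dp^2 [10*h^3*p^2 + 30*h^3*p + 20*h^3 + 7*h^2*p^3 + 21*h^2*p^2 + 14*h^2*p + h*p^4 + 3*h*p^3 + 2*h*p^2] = 2*h*(10*h^2 + 21*h*p + 21*h + 6*p^2 + 9*p + 2)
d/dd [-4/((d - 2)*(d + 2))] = 8*d/((d - 2)^2*(d + 2)^2)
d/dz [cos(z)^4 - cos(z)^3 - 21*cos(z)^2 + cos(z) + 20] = (-4*cos(z)^3 + 3*cos(z)^2 + 42*cos(z) - 1)*sin(z)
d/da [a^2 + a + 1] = 2*a + 1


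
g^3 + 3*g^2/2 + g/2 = g*(g + 1/2)*(g + 1)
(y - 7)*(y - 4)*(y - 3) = y^3 - 14*y^2 + 61*y - 84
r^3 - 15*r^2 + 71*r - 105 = (r - 7)*(r - 5)*(r - 3)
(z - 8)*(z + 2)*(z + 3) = z^3 - 3*z^2 - 34*z - 48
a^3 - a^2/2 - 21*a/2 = a*(a - 7/2)*(a + 3)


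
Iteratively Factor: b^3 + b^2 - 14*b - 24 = (b + 2)*(b^2 - b - 12) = (b - 4)*(b + 2)*(b + 3)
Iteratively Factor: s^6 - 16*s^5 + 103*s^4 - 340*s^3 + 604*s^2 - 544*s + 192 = (s - 4)*(s^5 - 12*s^4 + 55*s^3 - 120*s^2 + 124*s - 48) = (s - 4)*(s - 3)*(s^4 - 9*s^3 + 28*s^2 - 36*s + 16) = (s - 4)*(s - 3)*(s - 2)*(s^3 - 7*s^2 + 14*s - 8) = (s - 4)^2*(s - 3)*(s - 2)*(s^2 - 3*s + 2) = (s - 4)^2*(s - 3)*(s - 2)*(s - 1)*(s - 2)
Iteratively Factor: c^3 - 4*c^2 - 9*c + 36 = (c - 3)*(c^2 - c - 12) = (c - 3)*(c + 3)*(c - 4)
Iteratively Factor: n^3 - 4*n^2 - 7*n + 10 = (n - 5)*(n^2 + n - 2) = (n - 5)*(n + 2)*(n - 1)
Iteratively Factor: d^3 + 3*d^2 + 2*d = (d + 1)*(d^2 + 2*d) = (d + 1)*(d + 2)*(d)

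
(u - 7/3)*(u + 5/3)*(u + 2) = u^3 + 4*u^2/3 - 47*u/9 - 70/9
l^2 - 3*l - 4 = (l - 4)*(l + 1)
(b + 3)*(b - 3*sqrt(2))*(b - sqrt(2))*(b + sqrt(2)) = b^4 - 3*sqrt(2)*b^3 + 3*b^3 - 9*sqrt(2)*b^2 - 2*b^2 - 6*b + 6*sqrt(2)*b + 18*sqrt(2)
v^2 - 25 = (v - 5)*(v + 5)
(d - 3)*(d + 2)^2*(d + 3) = d^4 + 4*d^3 - 5*d^2 - 36*d - 36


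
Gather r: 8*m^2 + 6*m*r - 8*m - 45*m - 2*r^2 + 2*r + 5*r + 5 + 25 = 8*m^2 - 53*m - 2*r^2 + r*(6*m + 7) + 30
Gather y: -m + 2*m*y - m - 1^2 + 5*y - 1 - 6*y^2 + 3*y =-2*m - 6*y^2 + y*(2*m + 8) - 2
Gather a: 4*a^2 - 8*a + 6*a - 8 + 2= 4*a^2 - 2*a - 6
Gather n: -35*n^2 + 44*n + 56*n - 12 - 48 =-35*n^2 + 100*n - 60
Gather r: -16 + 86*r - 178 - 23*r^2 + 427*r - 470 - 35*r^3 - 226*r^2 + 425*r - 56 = -35*r^3 - 249*r^2 + 938*r - 720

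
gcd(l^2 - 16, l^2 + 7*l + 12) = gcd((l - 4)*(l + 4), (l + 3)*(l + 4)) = l + 4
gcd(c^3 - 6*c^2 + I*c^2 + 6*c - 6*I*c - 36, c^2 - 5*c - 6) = c - 6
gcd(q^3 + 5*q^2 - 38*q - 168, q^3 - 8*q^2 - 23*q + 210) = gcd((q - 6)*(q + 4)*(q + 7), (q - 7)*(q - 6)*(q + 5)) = q - 6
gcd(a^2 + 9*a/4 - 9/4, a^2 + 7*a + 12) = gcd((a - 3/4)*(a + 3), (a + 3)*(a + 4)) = a + 3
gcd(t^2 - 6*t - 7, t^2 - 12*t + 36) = 1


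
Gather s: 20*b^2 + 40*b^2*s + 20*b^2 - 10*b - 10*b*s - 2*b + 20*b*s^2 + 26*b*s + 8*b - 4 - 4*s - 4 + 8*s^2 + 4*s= 40*b^2 - 4*b + s^2*(20*b + 8) + s*(40*b^2 + 16*b) - 8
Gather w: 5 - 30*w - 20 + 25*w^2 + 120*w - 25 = 25*w^2 + 90*w - 40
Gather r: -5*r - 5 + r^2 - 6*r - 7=r^2 - 11*r - 12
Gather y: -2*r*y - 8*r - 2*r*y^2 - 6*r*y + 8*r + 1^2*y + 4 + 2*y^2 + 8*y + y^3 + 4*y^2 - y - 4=y^3 + y^2*(6 - 2*r) + y*(8 - 8*r)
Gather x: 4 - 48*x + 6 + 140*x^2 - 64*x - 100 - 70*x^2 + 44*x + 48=70*x^2 - 68*x - 42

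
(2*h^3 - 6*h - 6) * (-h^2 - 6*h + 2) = -2*h^5 - 12*h^4 + 10*h^3 + 42*h^2 + 24*h - 12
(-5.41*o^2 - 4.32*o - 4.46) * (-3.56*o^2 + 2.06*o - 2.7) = 19.2596*o^4 + 4.2346*o^3 + 21.5854*o^2 + 2.4764*o + 12.042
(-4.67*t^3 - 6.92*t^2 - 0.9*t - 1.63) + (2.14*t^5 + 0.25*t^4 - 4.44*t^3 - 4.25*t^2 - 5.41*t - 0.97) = 2.14*t^5 + 0.25*t^4 - 9.11*t^3 - 11.17*t^2 - 6.31*t - 2.6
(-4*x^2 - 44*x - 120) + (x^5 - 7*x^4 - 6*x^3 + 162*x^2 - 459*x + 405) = x^5 - 7*x^4 - 6*x^3 + 158*x^2 - 503*x + 285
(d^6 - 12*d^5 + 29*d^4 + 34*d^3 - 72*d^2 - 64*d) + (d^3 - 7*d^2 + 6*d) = d^6 - 12*d^5 + 29*d^4 + 35*d^3 - 79*d^2 - 58*d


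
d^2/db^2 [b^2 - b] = 2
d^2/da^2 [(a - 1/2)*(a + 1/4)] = 2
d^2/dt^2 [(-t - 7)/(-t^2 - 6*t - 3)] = 2*(4*(t + 3)^2*(t + 7) - (3*t + 13)*(t^2 + 6*t + 3))/(t^2 + 6*t + 3)^3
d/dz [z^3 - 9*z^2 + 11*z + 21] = 3*z^2 - 18*z + 11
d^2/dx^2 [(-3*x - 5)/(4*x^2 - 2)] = 2*(-8*x^2*(3*x + 5) + (9*x + 5)*(2*x^2 - 1))/(2*x^2 - 1)^3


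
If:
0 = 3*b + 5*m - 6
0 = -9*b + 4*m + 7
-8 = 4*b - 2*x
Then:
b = 59/57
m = 11/19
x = 346/57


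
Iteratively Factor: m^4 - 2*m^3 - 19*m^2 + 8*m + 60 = (m + 2)*(m^3 - 4*m^2 - 11*m + 30) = (m - 2)*(m + 2)*(m^2 - 2*m - 15) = (m - 5)*(m - 2)*(m + 2)*(m + 3)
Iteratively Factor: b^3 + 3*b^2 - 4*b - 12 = (b + 2)*(b^2 + b - 6) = (b - 2)*(b + 2)*(b + 3)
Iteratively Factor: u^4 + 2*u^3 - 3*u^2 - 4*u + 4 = (u + 2)*(u^3 - 3*u + 2) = (u - 1)*(u + 2)*(u^2 + u - 2) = (u - 1)*(u + 2)^2*(u - 1)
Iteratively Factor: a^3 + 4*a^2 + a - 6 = (a + 2)*(a^2 + 2*a - 3) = (a - 1)*(a + 2)*(a + 3)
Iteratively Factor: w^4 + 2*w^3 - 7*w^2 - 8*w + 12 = (w - 1)*(w^3 + 3*w^2 - 4*w - 12) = (w - 2)*(w - 1)*(w^2 + 5*w + 6) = (w - 2)*(w - 1)*(w + 3)*(w + 2)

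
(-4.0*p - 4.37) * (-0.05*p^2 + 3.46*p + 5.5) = 0.2*p^3 - 13.6215*p^2 - 37.1202*p - 24.035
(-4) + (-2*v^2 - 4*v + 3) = -2*v^2 - 4*v - 1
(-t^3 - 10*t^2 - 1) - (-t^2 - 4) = -t^3 - 9*t^2 + 3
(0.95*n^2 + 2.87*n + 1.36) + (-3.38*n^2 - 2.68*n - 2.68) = -2.43*n^2 + 0.19*n - 1.32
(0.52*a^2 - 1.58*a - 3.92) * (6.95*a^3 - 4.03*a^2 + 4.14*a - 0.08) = 3.614*a^5 - 13.0766*a^4 - 18.7238*a^3 + 9.2148*a^2 - 16.1024*a + 0.3136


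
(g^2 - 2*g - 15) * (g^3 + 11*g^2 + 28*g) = g^5 + 9*g^4 - 9*g^3 - 221*g^2 - 420*g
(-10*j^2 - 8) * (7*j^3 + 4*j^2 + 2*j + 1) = -70*j^5 - 40*j^4 - 76*j^3 - 42*j^2 - 16*j - 8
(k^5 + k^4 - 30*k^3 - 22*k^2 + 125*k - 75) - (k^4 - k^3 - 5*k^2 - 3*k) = k^5 - 29*k^3 - 17*k^2 + 128*k - 75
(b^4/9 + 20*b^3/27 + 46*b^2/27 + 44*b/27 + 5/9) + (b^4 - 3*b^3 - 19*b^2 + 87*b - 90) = 10*b^4/9 - 61*b^3/27 - 467*b^2/27 + 2393*b/27 - 805/9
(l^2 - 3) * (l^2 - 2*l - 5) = l^4 - 2*l^3 - 8*l^2 + 6*l + 15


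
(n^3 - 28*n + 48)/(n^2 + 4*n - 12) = n - 4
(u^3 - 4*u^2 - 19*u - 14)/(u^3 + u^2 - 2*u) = (u^2 - 6*u - 7)/(u*(u - 1))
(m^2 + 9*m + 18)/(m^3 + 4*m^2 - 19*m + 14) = (m^2 + 9*m + 18)/(m^3 + 4*m^2 - 19*m + 14)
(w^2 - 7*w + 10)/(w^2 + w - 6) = (w - 5)/(w + 3)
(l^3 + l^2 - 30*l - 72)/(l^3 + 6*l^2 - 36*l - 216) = (l^2 + 7*l + 12)/(l^2 + 12*l + 36)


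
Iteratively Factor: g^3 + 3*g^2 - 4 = (g + 2)*(g^2 + g - 2) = (g + 2)^2*(g - 1)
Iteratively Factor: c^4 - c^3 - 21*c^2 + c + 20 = (c + 1)*(c^3 - 2*c^2 - 19*c + 20) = (c - 1)*(c + 1)*(c^2 - c - 20) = (c - 5)*(c - 1)*(c + 1)*(c + 4)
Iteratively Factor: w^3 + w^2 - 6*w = (w + 3)*(w^2 - 2*w) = (w - 2)*(w + 3)*(w)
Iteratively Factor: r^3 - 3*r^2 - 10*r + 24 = (r - 4)*(r^2 + r - 6) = (r - 4)*(r + 3)*(r - 2)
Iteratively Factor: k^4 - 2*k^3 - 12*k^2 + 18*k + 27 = (k + 3)*(k^3 - 5*k^2 + 3*k + 9) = (k + 1)*(k + 3)*(k^2 - 6*k + 9) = (k - 3)*(k + 1)*(k + 3)*(k - 3)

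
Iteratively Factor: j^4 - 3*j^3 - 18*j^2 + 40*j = (j + 4)*(j^3 - 7*j^2 + 10*j) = (j - 2)*(j + 4)*(j^2 - 5*j) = (j - 5)*(j - 2)*(j + 4)*(j)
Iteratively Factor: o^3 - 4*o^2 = (o - 4)*(o^2) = o*(o - 4)*(o)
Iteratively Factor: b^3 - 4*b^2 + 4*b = (b - 2)*(b^2 - 2*b) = (b - 2)^2*(b)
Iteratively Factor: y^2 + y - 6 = (y - 2)*(y + 3)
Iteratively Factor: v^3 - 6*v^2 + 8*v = (v - 4)*(v^2 - 2*v) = v*(v - 4)*(v - 2)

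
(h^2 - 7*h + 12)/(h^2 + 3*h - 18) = (h - 4)/(h + 6)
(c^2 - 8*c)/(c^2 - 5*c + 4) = c*(c - 8)/(c^2 - 5*c + 4)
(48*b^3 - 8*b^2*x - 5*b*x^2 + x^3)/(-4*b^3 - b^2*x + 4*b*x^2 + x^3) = (-48*b^3 + 8*b^2*x + 5*b*x^2 - x^3)/(4*b^3 + b^2*x - 4*b*x^2 - x^3)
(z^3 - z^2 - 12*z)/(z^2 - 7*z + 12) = z*(z + 3)/(z - 3)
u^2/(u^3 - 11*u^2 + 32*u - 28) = u^2/(u^3 - 11*u^2 + 32*u - 28)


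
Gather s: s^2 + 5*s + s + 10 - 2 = s^2 + 6*s + 8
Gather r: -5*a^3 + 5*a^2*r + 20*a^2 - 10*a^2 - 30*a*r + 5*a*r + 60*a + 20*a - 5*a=-5*a^3 + 10*a^2 + 75*a + r*(5*a^2 - 25*a)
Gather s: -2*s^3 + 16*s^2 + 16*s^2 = -2*s^3 + 32*s^2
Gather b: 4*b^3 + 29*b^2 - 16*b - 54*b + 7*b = 4*b^3 + 29*b^2 - 63*b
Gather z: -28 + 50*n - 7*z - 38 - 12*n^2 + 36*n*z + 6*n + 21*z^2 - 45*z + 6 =-12*n^2 + 56*n + 21*z^2 + z*(36*n - 52) - 60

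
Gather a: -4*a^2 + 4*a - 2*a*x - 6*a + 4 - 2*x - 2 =-4*a^2 + a*(-2*x - 2) - 2*x + 2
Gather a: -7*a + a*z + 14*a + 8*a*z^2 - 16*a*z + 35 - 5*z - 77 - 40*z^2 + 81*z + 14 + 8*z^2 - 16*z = a*(8*z^2 - 15*z + 7) - 32*z^2 + 60*z - 28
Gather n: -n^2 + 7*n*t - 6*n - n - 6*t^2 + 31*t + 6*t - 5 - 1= -n^2 + n*(7*t - 7) - 6*t^2 + 37*t - 6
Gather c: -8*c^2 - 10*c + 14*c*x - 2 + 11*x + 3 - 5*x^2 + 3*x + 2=-8*c^2 + c*(14*x - 10) - 5*x^2 + 14*x + 3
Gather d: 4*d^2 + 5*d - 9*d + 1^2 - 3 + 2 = 4*d^2 - 4*d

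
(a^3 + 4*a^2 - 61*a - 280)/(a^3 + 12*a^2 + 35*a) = (a - 8)/a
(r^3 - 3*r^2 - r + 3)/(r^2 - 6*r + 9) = (r^2 - 1)/(r - 3)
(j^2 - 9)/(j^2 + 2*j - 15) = (j + 3)/(j + 5)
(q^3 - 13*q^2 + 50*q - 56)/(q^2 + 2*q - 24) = (q^2 - 9*q + 14)/(q + 6)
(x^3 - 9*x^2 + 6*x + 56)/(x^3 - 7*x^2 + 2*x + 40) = (x - 7)/(x - 5)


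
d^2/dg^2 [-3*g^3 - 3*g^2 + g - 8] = -18*g - 6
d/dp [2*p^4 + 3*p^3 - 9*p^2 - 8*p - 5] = 8*p^3 + 9*p^2 - 18*p - 8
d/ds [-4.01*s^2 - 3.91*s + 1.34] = -8.02*s - 3.91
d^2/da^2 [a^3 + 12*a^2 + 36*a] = 6*a + 24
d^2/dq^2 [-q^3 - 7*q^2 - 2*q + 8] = -6*q - 14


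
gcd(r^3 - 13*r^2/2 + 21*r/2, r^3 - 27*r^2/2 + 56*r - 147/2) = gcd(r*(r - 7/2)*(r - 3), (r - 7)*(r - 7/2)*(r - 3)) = r^2 - 13*r/2 + 21/2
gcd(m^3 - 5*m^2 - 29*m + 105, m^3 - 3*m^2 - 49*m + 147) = m^2 - 10*m + 21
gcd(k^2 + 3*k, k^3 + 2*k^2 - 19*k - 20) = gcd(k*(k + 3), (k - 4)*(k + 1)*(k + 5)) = 1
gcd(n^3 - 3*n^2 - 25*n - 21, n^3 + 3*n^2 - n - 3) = n^2 + 4*n + 3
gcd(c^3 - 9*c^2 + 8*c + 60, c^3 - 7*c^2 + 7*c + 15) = c - 5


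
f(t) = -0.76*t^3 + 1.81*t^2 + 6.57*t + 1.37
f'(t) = -2.28*t^2 + 3.62*t + 6.57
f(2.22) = 16.56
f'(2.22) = 3.37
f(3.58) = 13.22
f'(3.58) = -9.69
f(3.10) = 16.49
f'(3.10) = -4.12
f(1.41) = 12.10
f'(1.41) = 7.14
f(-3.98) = 51.81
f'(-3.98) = -43.95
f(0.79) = 7.32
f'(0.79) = 8.01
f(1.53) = 12.94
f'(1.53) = 6.77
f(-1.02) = -2.64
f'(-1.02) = 0.51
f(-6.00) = 191.27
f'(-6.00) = -97.23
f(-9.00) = 642.89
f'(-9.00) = -210.69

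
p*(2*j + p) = 2*j*p + p^2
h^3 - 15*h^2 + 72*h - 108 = (h - 6)^2*(h - 3)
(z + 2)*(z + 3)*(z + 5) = z^3 + 10*z^2 + 31*z + 30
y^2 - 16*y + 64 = (y - 8)^2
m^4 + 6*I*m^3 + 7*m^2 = m^2*(m - I)*(m + 7*I)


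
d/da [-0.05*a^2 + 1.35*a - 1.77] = 1.35 - 0.1*a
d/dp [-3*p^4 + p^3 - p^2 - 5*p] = -12*p^3 + 3*p^2 - 2*p - 5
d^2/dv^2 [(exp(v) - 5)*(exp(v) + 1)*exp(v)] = (9*exp(2*v) - 16*exp(v) - 5)*exp(v)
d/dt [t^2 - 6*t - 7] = 2*t - 6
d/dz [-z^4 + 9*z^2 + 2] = -4*z^3 + 18*z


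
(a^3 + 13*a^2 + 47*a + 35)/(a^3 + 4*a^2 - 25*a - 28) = (a + 5)/(a - 4)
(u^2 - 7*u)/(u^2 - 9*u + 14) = u/(u - 2)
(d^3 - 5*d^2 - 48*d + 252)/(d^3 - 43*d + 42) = (d - 6)/(d - 1)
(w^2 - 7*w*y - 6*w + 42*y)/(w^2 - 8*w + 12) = (w - 7*y)/(w - 2)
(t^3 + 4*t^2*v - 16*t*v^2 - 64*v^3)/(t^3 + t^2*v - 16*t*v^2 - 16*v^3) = (t + 4*v)/(t + v)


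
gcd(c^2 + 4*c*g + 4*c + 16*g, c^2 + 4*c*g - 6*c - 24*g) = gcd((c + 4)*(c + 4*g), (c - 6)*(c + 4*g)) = c + 4*g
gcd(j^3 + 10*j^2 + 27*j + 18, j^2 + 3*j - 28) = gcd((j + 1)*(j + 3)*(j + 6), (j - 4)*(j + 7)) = 1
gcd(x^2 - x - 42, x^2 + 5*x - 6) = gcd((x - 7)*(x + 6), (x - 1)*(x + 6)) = x + 6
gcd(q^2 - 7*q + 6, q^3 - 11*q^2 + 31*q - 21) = q - 1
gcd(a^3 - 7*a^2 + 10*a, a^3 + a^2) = a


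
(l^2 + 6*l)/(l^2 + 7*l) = (l + 6)/(l + 7)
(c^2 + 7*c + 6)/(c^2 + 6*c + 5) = (c + 6)/(c + 5)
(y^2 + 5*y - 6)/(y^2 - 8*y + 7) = (y + 6)/(y - 7)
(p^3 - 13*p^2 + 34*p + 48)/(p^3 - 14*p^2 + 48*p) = (p + 1)/p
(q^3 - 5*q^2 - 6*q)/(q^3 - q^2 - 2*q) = (q - 6)/(q - 2)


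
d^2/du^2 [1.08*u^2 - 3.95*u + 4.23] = 2.16000000000000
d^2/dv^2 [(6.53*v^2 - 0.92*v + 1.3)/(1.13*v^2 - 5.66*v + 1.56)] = (81.179652*v^3 - 59.1066839999997*v^2 - 40.156584*v + 94.245632)/(1.442897*v^6 - 21.681762*v^5 + 114.576576*v^4 - 241.186184*v^3 + 158.176512*v^2 - 41.322528*v + 3.796416)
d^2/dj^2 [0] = 0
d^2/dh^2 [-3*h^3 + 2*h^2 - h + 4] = 4 - 18*h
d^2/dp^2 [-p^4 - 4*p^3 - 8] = 12*p*(-p - 2)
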